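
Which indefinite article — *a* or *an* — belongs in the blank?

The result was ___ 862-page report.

an

The indefinite article is chosen by the initial *sound* of the following word, not its spelling.
The number *862* is spoken "eight hundred …", beginning with /eɪt/ — a vowel sound.
So the article is *an*: The result was an 862-page report.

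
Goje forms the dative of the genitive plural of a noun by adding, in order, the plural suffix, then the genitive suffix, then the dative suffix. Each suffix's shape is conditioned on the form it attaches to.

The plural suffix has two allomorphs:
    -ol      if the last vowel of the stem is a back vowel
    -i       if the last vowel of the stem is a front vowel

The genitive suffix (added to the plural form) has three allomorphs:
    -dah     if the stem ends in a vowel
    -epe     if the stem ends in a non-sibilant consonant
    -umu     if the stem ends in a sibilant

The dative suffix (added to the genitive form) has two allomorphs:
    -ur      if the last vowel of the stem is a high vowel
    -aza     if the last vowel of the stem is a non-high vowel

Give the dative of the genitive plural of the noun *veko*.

vekoolepeaza

The last vowel of *veko* is /o/, which is a back vowel, so the plural suffix is -ol, giving *vekool*.
The final sound of the plural form *vekool* is /l/, which is a non-sibilant consonant, so the genitive suffix is -epe, giving *vekoolepe*.
The genitive form *vekoolepe* — last vowel /e/ (a non-high vowel) → -aza → *vekoolepeaza*.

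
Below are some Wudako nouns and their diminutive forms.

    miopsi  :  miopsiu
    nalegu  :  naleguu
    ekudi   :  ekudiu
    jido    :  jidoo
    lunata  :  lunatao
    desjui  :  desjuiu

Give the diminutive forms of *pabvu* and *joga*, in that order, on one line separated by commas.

pabvuu, jogao

The pattern is height harmony: -u when the last vowel of the stem is a high vowel (*miopsi*, *nalegu*, *ekudi*, *desjui*); -o when the last vowel of the stem is a non-high vowel (*jido*, *lunata*).
*pabvu*: last vowel = /u/, a high vowel → -u → *pabvuu*.
The last vowel of *joga* is /a/, which is a non-high vowel, so the suffix is -o, giving *jogao*.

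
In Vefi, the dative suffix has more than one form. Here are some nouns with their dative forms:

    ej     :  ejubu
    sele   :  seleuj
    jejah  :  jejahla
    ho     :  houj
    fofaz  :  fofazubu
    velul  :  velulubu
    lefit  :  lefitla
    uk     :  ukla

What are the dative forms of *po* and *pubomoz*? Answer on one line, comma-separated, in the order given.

pouj, pubomozubu

Looking at the final sound of each stem: -la when the stem ends in a voiceless consonant (*jejah*, *lefit*, *uk*); -ubu when the stem ends in a voiced consonant (*ej*, *fofaz*, *velul*); -uj when the stem ends in a vowel (*sele*, *ho*).
*po* — final sound /o/ (a vowel) → -uj → *pouj*.
Since the final sound of *pubomoz* is /z/ (a voiced consonant), it takes -ubu, giving *pubomozubu*.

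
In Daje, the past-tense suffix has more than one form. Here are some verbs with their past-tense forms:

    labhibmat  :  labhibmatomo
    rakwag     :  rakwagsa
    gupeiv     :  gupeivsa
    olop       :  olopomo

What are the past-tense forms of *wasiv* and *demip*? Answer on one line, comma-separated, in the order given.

The pattern is voicing of the final consonant: -omo when the stem ends in a voiceless consonant (*labhibmat*, *olop*); -sa when the stem ends in a voiced consonant (*rakwag*, *gupeiv*).
*wasiv* — final consonant /v/ (voiced) → -sa → *wasivsa*.
*demip* — final consonant /p/ (voiceless) → -omo → *demipomo*.

wasivsa, demipomo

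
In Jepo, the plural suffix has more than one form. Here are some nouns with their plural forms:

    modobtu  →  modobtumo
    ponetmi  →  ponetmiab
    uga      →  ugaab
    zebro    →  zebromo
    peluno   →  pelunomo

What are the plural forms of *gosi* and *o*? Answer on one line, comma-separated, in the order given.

gosiab, omo

The alternation tracks the last vowel of the stem — -mo when the last vowel of the stem is a rounded vowel (*modobtu*, *zebro*, *peluno*); -ab when the last vowel of the stem is an unrounded vowel (*ponetmi*, *uga*).
Since the last vowel of *gosi* is /i/ (an unrounded vowel), it takes -ab, giving *gosiab*.
The last vowel of *o* is /o/, which is a rounded vowel, so the suffix is -mo, giving *omo*.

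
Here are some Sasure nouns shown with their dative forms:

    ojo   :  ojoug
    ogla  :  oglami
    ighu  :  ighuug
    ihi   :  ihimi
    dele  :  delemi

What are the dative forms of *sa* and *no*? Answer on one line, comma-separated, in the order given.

The suffix is conditioned by the last vowel: -ug when the last vowel of the stem is a rounded vowel (*ojo*, *ighu*); -mi when the last vowel of the stem is an unrounded vowel (*ogla*, *ihi*, *dele*).
*sa*: last vowel = /a/, an unrounded vowel → -mi → *sami*.
Since the last vowel of *no* is /o/ (a rounded vowel), it takes -ug, giving *noug*.

sami, noug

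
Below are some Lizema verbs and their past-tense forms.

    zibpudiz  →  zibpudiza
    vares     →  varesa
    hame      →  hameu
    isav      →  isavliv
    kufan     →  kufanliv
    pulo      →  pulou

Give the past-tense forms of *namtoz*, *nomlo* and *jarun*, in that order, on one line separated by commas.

The pattern is sibilance of the final sound: -a when the stem ends in a sibilant (*zibpudiz*, *vares*); -liv when the stem ends in a non-sibilant consonant (*isav*, *kufan*); -u when the stem ends in a vowel (*hame*, *pulo*).
The final sound of *namtoz* is /z/, which is a sibilant, so the suffix is -a, giving *namtoza*.
Since the final sound of *nomlo* is /o/ (a vowel), it takes -u, giving *nomlou*.
*jarun* — final sound /n/ (a non-sibilant consonant) → -liv → *jarunliv*.

namtoza, nomlou, jarunliv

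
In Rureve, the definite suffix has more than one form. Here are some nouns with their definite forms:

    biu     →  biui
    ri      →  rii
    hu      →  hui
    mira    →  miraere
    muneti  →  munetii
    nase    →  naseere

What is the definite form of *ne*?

The alternation tracks the last vowel of the stem — -i when the last vowel of the stem is a high vowel (*biu*, *ri*, *hu*, *muneti*); -ere when the last vowel of the stem is a non-high vowel (*mira*, *nase*).
Since the last vowel of *ne* is /e/ (a non-high vowel), it takes -ere, giving *neere*.

neere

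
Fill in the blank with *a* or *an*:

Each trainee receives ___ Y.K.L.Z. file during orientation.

a

The indefinite article is chosen by the initial *sound* of the following word, not its spelling.
The initialism *Y.K.L.Z.* is read letter by letter; the first letter, Y, is pronounced /waɪ/, which begins with a consonant sound.
So the article is *a*: Each trainee receives a Y.K.L.Z. file during orientation.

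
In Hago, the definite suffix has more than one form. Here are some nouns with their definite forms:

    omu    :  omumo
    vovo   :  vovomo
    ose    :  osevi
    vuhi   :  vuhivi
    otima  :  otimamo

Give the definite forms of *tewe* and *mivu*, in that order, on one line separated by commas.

The alternation tracks the last vowel of the stem — -vi when the last vowel of the stem is a front vowel (*ose*, *vuhi*); -mo when the last vowel of the stem is a back vowel (*omu*, *vovo*, *otima*).
Since the last vowel of *tewe* is /e/ (a front vowel), it takes -vi, giving *tewevi*.
*mivu* — last vowel /u/ (a back vowel) → -mo → *mivumo*.

tewevi, mivumo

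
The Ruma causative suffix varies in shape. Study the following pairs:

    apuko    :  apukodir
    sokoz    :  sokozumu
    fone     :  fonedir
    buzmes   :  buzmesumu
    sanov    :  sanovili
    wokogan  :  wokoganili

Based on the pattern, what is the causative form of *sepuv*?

The alternation tracks the final sound of the stem — -umu when the stem ends in a sibilant (*sokoz*, *buzmes*); -ili when the stem ends in a non-sibilant consonant (*sanov*, *wokogan*); -dir when the stem ends in a vowel (*apuko*, *fone*).
*sepuv*: final sound = /v/, a non-sibilant consonant → -ili → *sepuvili*.

sepuvili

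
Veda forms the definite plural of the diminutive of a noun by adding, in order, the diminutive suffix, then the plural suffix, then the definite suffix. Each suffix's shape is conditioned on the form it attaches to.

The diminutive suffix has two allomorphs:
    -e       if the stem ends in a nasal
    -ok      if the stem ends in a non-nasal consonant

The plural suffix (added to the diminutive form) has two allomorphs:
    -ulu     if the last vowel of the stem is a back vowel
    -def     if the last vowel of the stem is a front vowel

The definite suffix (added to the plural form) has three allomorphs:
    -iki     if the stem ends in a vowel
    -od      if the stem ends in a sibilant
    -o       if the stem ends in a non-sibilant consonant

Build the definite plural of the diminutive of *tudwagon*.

tudwagonedefo

Since the final consonant of *tudwagon* is /n/ (a nasal), it takes -e, giving *tudwagone*.
Since the last vowel of the diminutive form *tudwagone* is /e/ (a front vowel), it takes -def, giving *tudwagonedef*.
Since the final sound of the plural form *tudwagonedef* is /f/ (a non-sibilant consonant), it takes -o, giving *tudwagonedefo*.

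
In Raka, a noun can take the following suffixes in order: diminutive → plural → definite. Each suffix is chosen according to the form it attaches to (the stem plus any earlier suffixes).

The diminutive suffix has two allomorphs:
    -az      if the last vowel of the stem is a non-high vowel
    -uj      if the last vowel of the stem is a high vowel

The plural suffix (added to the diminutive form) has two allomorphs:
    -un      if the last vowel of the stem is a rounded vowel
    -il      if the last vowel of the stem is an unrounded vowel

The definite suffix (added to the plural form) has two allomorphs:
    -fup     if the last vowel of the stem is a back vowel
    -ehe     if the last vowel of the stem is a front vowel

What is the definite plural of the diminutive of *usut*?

Since the last vowel of *usut* is /u/ (a high vowel), it takes -uj, giving *usutuj*.
The diminutive form *usutuj* — last vowel /u/ (a rounded vowel) → -un → *usutujun*.
The plural form *usutujun* — last vowel /u/ (a back vowel) → -fup → *usutujunfup*.

usutujunfup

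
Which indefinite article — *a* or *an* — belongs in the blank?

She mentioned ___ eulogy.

The indefinite article is chosen by the initial *sound* of the following word, not its spelling.
*eulogy* begins with the sound /juː/ (eu pronounced /juː/) — a consonant sound.
So the article is *a*: She mentioned a eulogy.

a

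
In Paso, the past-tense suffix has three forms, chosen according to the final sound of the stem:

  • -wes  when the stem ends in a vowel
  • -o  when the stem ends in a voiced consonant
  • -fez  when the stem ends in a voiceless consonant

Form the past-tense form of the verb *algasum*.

algasumo

*algasum* — final sound /m/ (a voiced consonant) → -o → *algasumo*.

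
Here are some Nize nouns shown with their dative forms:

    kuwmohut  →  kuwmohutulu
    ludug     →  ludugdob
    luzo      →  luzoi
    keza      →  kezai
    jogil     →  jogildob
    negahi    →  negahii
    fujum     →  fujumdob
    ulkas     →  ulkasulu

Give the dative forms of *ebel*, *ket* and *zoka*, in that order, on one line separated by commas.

ebeldob, ketulu, zokai

The alternation tracks the final sound of the stem — -ulu when the stem ends in a voiceless consonant (*kuwmohut*, *ulkas*); -dob when the stem ends in a voiced consonant (*ludug*, *jogil*, *fujum*); -i when the stem ends in a vowel (*luzo*, *keza*, *negahi*).
*ebel*: final sound = /l/, a voiced consonant → -dob → *ebeldob*.
*ket* — final sound /t/ (a voiceless consonant) → -ulu → *ketulu*.
*zoka* — final sound /a/ (a vowel) → -i → *zokai*.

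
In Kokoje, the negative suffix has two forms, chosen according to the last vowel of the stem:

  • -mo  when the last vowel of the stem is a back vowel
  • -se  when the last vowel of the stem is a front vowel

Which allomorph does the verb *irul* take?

Since the last vowel of *irul* is /u/ (a back vowel), it takes -mo.

-mo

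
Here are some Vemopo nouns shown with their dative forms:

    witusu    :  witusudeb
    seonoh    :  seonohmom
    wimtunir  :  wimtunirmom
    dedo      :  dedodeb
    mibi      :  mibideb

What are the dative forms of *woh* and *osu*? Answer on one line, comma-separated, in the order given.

The alternation tracks the final sound of the stem — -mom when the stem ends in a consonant (*seonoh*, *wimtunir*); -deb when the stem ends in a vowel (*witusu*, *dedo*, *mibi*).
The final sound of *woh* is /h/, which is a consonant, so the suffix is -mom, giving *wohmom*.
Since the final sound of *osu* is /u/ (a vowel), it takes -deb, giving *osudeb*.

wohmom, osudeb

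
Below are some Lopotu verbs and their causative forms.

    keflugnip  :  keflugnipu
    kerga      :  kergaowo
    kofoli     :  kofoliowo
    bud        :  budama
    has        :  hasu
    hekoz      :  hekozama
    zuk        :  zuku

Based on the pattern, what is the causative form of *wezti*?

weztiowo

Looking at the final sound of each stem: -u when the stem ends in a voiceless consonant (*keflugnip*, *has*, *zuk*); -ama when the stem ends in a voiced consonant (*bud*, *hekoz*); -owo when the stem ends in a vowel (*kerga*, *kofoli*).
*wezti* — final sound /i/ (a vowel) → -owo → *weztiowo*.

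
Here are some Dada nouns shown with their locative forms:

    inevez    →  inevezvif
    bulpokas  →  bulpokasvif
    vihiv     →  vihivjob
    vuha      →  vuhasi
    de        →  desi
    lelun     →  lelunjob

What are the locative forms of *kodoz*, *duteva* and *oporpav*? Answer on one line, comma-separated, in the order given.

kodozvif, dutevasi, oporpavjob

Looking at the final sound of each stem: -vif when the stem ends in a sibilant (*inevez*, *bulpokas*); -job when the stem ends in a non-sibilant consonant (*vihiv*, *lelun*); -si when the stem ends in a vowel (*vuha*, *de*).
Since the final sound of *kodoz* is /z/ (a sibilant), it takes -vif, giving *kodozvif*.
*duteva* — final sound /a/ (a vowel) → -si → *dutevasi*.
The final sound of *oporpav* is /v/, which is a non-sibilant consonant, so the suffix is -job, giving *oporpavjob*.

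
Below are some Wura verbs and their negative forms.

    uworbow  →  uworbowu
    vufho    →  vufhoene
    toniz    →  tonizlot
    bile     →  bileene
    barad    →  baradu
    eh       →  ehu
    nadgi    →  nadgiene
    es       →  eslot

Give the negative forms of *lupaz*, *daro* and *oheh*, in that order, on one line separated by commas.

lupazlot, daroene, ohehu

The pattern is sibilance of the final sound: -lot when the stem ends in a sibilant (*toniz*, *es*); -u when the stem ends in a non-sibilant consonant (*uworbow*, *barad*, *eh*); -ene when the stem ends in a vowel (*vufho*, *bile*, *nadgi*).
*lupaz*: final sound = /z/, a sibilant → -lot → *lupazlot*.
The final sound of *daro* is /o/, which is a vowel, so the suffix is -ene, giving *daroene*.
*oheh* — final sound /h/ (a non-sibilant consonant) → -u → *ohehu*.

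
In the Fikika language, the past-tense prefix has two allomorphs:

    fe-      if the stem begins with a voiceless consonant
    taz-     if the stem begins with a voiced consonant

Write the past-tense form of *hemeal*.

fehemeal

*hemeal* — first consonant /h/ (voiceless) → fe- → *fehemeal*.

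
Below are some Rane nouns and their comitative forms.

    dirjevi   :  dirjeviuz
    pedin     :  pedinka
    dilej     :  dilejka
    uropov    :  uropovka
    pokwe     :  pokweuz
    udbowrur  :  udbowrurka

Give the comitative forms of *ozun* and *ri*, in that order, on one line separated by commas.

ozunka, riuz

The suffix is conditioned by the final sound: -ka when the stem ends in a consonant (*pedin*, *dilej*, *uropov*, *udbowrur*); -uz when the stem ends in a vowel (*dirjevi*, *pokwe*).
*ozun* — final sound /n/ (a consonant) → -ka → *ozunka*.
Since the final sound of *ri* is /i/ (a vowel), it takes -uz, giving *riuz*.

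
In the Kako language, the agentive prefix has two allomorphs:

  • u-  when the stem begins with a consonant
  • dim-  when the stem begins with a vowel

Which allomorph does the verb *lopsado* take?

Since the first sound of *lopsado* is /l/ (a consonant), it takes u-.

u-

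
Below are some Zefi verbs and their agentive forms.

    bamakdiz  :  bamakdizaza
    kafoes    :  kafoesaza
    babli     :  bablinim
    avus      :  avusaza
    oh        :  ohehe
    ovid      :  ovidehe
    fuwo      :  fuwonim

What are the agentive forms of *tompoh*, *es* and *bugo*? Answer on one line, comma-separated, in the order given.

Looking at the final sound of each stem: -aza when the stem ends in a sibilant (*bamakdiz*, *kafoes*, *avus*); -ehe when the stem ends in a non-sibilant consonant (*oh*, *ovid*); -nim when the stem ends in a vowel (*babli*, *fuwo*).
*tompoh*: final sound = /h/, a non-sibilant consonant → -ehe → *tompohehe*.
*es* — final sound /s/ (a sibilant) → -aza → *esaza*.
*bugo* — final sound /o/ (a vowel) → -nim → *bugonim*.

tompohehe, esaza, bugonim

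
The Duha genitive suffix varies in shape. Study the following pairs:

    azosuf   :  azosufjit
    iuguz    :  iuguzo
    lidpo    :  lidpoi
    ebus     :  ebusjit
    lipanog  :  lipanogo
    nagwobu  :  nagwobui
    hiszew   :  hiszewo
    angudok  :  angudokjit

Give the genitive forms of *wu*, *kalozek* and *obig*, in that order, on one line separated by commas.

The alternation tracks the final sound of the stem — -jit when the stem ends in a voiceless consonant (*azosuf*, *ebus*, *angudok*); -o when the stem ends in a voiced consonant (*iuguz*, *lipanog*, *hiszew*); -i when the stem ends in a vowel (*lidpo*, *nagwobu*).
Since the final sound of *wu* is /u/ (a vowel), it takes -i, giving *wui*.
The final sound of *kalozek* is /k/, which is a voiceless consonant, so the suffix is -jit, giving *kalozekjit*.
*obig* — final sound /g/ (a voiced consonant) → -o → *obigo*.

wui, kalozekjit, obigo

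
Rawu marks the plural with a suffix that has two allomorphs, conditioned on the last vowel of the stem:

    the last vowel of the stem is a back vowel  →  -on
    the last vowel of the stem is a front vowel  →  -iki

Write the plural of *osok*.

*osok* — last vowel /o/ (a back vowel) → -on → *osokon*.

osokon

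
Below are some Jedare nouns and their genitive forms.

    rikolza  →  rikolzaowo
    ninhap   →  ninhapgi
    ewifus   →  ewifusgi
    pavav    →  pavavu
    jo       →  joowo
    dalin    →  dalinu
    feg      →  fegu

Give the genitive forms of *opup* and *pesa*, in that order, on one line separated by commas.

opupgi, pesaowo

The pattern is voicing of the final sound: -gi when the stem ends in a voiceless consonant (*ninhap*, *ewifus*); -u when the stem ends in a voiced consonant (*pavav*, *dalin*, *feg*); -owo when the stem ends in a vowel (*rikolza*, *jo*).
*opup*: final sound = /p/, a voiceless consonant → -gi → *opupgi*.
The final sound of *pesa* is /a/, which is a vowel, so the suffix is -owo, giving *pesaowo*.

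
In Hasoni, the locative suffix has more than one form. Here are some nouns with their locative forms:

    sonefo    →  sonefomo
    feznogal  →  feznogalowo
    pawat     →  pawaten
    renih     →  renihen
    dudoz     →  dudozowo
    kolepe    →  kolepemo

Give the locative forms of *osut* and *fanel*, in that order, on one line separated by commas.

osuten, fanelowo

The pattern is voicing of the final sound: -en when the stem ends in a voiceless consonant (*pawat*, *renih*); -owo when the stem ends in a voiced consonant (*feznogal*, *dudoz*); -mo when the stem ends in a vowel (*sonefo*, *kolepe*).
*osut*: final sound = /t/, a voiceless consonant → -en → *osuten*.
*fanel* — final sound /l/ (a voiced consonant) → -owo → *fanelowo*.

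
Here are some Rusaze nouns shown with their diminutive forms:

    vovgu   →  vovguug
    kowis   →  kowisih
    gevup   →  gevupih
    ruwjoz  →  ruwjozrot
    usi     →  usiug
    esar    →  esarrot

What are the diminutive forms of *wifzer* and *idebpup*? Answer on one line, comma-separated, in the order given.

Looking at the final sound of each stem: -ih when the stem ends in a voiceless consonant (*kowis*, *gevup*); -rot when the stem ends in a voiced consonant (*ruwjoz*, *esar*); -ug when the stem ends in a vowel (*vovgu*, *usi*).
Since the final sound of *wifzer* is /r/ (a voiced consonant), it takes -rot, giving *wifzerrot*.
The final sound of *idebpup* is /p/, which is a voiceless consonant, so the suffix is -ih, giving *idebpupih*.

wifzerrot, idebpupih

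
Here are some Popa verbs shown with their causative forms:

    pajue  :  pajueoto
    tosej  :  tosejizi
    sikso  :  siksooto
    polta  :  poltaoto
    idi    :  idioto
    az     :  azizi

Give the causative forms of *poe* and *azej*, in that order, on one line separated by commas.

poeoto, azejizi

The alternation tracks the final sound of the stem — -izi when the stem ends in a consonant (*tosej*, *az*); -oto when the stem ends in a vowel (*pajue*, *sikso*, *polta*, *idi*).
Since the final sound of *poe* is /e/ (a vowel), it takes -oto, giving *poeoto*.
*azej* — final sound /j/ (a consonant) → -izi → *azejizi*.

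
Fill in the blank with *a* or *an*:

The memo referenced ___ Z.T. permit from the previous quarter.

The indefinite article is chosen by the initial *sound* of the following word, not its spelling.
The initialism *Z.T.* is read letter by letter; the first letter, Z, is pronounced /ziː/, which begins with a consonant sound.
So the article is *a*: The memo referenced a Z.T. permit from the previous quarter.

a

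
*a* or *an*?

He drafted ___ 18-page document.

an

The indefinite article is chosen by the initial *sound* of the following word, not its spelling.
The number *18* is spoken "eighteen", beginning with /ˌeɪˈtiːn/ — a vowel sound.
So the article is *an*: He drafted an 18-page document.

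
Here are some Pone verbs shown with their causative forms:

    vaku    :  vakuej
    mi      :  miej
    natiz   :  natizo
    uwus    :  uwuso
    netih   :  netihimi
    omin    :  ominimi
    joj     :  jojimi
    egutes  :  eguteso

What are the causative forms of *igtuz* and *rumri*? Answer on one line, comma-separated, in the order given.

igtuzo, rumriej

The alternation tracks the final sound of the stem — -o when the stem ends in a sibilant (*natiz*, *uwus*, *egutes*); -imi when the stem ends in a non-sibilant consonant (*netih*, *omin*, *joj*); -ej when the stem ends in a vowel (*vaku*, *mi*).
*igtuz*: final sound = /z/, a sibilant → -o → *igtuzo*.
The final sound of *rumri* is /i/, which is a vowel, so the suffix is -ej, giving *rumriej*.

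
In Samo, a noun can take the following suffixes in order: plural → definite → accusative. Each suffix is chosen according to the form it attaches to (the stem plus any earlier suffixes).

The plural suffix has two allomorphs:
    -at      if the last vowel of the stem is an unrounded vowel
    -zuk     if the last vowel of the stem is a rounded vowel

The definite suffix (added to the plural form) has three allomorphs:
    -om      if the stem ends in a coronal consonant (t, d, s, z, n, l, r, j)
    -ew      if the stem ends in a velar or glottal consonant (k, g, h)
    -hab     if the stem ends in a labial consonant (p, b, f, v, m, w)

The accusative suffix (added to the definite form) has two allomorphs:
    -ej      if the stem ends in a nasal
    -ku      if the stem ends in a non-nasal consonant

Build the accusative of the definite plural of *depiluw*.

depiluwzukewku

*depiluw* — last vowel /u/ (a rounded vowel) → -zuk → *depiluwzuk*.
Since the final consonant of the plural form *depiluwzuk* is /k/ (velar/glottal), it takes -ew, giving *depiluwzukew*.
The definite form *depiluwzukew* — final consonant /w/ (non-nasal) → -ku → *depiluwzukewku*.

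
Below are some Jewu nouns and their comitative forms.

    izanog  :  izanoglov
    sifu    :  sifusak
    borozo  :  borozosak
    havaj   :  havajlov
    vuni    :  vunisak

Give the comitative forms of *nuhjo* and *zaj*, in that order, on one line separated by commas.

The pattern is consonant vs. vowel: -lov when the stem ends in a consonant (*izanog*, *havaj*); -sak when the stem ends in a vowel (*sifu*, *borozo*, *vuni*).
*nuhjo*: final sound = /o/, a vowel → -sak → *nuhjosak*.
Since the final sound of *zaj* is /j/ (a consonant), it takes -lov, giving *zajlov*.

nuhjosak, zajlov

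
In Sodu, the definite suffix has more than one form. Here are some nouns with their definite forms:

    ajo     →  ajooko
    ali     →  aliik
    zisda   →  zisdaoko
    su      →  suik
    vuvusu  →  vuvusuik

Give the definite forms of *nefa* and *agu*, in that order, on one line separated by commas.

nefaoko, aguik

The alternation tracks the last vowel of the stem — -ik when the last vowel of the stem is a high vowel (*ali*, *su*, *vuvusu*); -oko when the last vowel of the stem is a non-high vowel (*ajo*, *zisda*).
*nefa* — last vowel /a/ (a non-high vowel) → -oko → *nefaoko*.
*agu* — last vowel /u/ (a high vowel) → -ik → *aguik*.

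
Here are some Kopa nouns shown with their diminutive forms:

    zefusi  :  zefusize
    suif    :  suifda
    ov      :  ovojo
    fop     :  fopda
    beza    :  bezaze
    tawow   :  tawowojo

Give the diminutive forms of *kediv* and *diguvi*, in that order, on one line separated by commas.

The suffix is conditioned by the final sound: -da when the stem ends in a voiceless consonant (*suif*, *fop*); -ojo when the stem ends in a voiced consonant (*ov*, *tawow*); -ze when the stem ends in a vowel (*zefusi*, *beza*).
*kediv* — final sound /v/ (a voiced consonant) → -ojo → *kedivojo*.
Since the final sound of *diguvi* is /i/ (a vowel), it takes -ze, giving *diguvize*.

kedivojo, diguvize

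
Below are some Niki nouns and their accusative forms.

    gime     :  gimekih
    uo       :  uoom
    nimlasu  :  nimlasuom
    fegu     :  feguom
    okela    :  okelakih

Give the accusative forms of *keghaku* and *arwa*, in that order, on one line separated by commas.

The suffix is conditioned by the last vowel: -om when the last vowel of the stem is a rounded vowel (*uo*, *nimlasu*, *fegu*); -kih when the last vowel of the stem is an unrounded vowel (*gime*, *okela*).
*keghaku*: last vowel = /u/, a rounded vowel → -om → *keghakuom*.
Since the last vowel of *arwa* is /a/ (an unrounded vowel), it takes -kih, giving *arwakih*.

keghakuom, arwakih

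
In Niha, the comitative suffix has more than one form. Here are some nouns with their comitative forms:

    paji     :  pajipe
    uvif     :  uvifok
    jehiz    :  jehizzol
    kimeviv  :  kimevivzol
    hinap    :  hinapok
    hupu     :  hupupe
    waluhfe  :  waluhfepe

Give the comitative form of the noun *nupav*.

The suffix is conditioned by the final sound: -ok when the stem ends in a voiceless consonant (*uvif*, *hinap*); -zol when the stem ends in a voiced consonant (*jehiz*, *kimeviv*); -pe when the stem ends in a vowel (*paji*, *hupu*, *waluhfe*).
Since the final sound of *nupav* is /v/ (a voiced consonant), it takes -zol, giving *nupavzol*.

nupavzol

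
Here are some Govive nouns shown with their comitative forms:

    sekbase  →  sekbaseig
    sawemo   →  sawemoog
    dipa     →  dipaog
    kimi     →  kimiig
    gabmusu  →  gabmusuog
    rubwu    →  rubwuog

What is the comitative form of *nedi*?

nediig

Looking at the last vowel of each stem: -ig when the last vowel of the stem is a front vowel (*sekbase*, *kimi*); -og when the last vowel of the stem is a back vowel (*sawemo*, *dipa*, *gabmusu*, *rubwu*).
*nedi* — last vowel /i/ (a front vowel) → -ig → *nediig*.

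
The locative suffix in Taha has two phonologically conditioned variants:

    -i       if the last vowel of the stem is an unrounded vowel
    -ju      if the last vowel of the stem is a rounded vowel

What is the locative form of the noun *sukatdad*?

sukatdadi

The last vowel of *sukatdad* is /a/, which is an unrounded vowel, so the suffix is -i, giving *sukatdadi*.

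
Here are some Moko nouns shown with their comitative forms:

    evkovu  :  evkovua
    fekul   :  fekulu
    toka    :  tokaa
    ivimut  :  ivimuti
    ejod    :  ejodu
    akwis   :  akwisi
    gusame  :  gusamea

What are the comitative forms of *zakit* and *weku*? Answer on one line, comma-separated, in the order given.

zakiti, wekua

The pattern is voicing of the final sound: -i when the stem ends in a voiceless consonant (*ivimut*, *akwis*); -u when the stem ends in a voiced consonant (*fekul*, *ejod*); -a when the stem ends in a vowel (*evkovu*, *toka*, *gusame*).
Since the final sound of *zakit* is /t/ (a voiceless consonant), it takes -i, giving *zakiti*.
Since the final sound of *weku* is /u/ (a vowel), it takes -a, giving *wekua*.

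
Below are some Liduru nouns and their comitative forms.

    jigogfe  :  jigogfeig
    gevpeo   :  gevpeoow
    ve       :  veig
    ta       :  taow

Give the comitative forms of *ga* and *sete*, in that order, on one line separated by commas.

The pattern is front/back vowel harmony: -ig when the last vowel of the stem is a front vowel (*jigogfe*, *ve*); -ow when the last vowel of the stem is a back vowel (*gevpeo*, *ta*).
Since the last vowel of *ga* is /a/ (a back vowel), it takes -ow, giving *gaow*.
*sete*: last vowel = /e/, a front vowel → -ig → *seteig*.

gaow, seteig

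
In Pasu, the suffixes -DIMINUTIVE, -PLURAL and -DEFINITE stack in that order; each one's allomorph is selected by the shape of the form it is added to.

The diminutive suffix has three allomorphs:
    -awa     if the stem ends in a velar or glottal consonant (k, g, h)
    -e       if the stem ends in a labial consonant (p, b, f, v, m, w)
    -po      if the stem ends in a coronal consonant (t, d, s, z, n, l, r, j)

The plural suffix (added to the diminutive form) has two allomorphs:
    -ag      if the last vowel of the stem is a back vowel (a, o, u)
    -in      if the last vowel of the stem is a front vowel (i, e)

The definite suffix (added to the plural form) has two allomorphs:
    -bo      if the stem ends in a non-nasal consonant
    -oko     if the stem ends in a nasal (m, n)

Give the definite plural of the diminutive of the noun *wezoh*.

wezohawaagbo

Since the final consonant of *wezoh* is /h/ (velar/glottal), it takes -awa, giving *wezohawa*.
The last vowel of the diminutive form *wezohawa* is /a/, which is a back vowel, so the plural suffix is -ag, giving *wezohawaag*.
Since the final consonant of the plural form *wezohawaag* is /g/ (non-nasal), it takes -bo, giving *wezohawaagbo*.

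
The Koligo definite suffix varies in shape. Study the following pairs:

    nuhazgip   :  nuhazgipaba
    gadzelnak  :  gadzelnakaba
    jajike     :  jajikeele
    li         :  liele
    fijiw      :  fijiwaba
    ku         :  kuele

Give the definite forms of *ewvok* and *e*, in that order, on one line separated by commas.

The alternation tracks the final sound of the stem — -aba when the stem ends in a consonant (*nuhazgip*, *gadzelnak*, *fijiw*); -ele when the stem ends in a vowel (*jajike*, *li*, *ku*).
*ewvok* — final sound /k/ (a consonant) → -aba → *ewvokaba*.
Since the final sound of *e* is /e/ (a vowel), it takes -ele, giving *eele*.

ewvokaba, eele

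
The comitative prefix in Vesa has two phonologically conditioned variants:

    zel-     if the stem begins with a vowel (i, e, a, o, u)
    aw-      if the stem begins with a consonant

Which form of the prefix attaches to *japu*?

*japu*: first sound = /j/, a consonant → aw-.

aw-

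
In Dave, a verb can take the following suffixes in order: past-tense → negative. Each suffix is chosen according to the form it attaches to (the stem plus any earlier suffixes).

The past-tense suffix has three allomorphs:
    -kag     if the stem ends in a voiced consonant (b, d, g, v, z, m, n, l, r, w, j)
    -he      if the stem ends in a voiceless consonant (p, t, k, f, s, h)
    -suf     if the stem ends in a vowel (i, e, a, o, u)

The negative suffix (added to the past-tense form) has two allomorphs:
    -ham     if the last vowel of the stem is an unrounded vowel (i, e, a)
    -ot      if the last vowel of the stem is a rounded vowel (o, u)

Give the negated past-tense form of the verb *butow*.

*butow*: final sound = /w/, a voiced consonant → -kag → *butowkag*.
The past-tense form *butowkag* — last vowel /a/ (an unrounded vowel) → -ham → *butowkagham*.

butowkagham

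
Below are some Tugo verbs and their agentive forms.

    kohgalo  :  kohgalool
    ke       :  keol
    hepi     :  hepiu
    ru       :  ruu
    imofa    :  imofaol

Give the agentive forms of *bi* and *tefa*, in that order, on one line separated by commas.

The pattern is height harmony: -u when the last vowel of the stem is a high vowel (*hepi*, *ru*); -ol when the last vowel of the stem is a non-high vowel (*kohgalo*, *ke*, *imofa*).
Since the last vowel of *bi* is /i/ (a high vowel), it takes -u, giving *biu*.
The last vowel of *tefa* is /a/, which is a non-high vowel, so the suffix is -ol, giving *tefaol*.

biu, tefaol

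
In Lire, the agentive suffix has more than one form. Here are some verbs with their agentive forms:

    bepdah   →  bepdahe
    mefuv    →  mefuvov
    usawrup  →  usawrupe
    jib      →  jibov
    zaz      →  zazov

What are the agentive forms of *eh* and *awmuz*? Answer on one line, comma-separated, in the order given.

ehe, awmuzov

The alternation tracks the final consonant of the stem — -e when the stem ends in a voiceless consonant (*bepdah*, *usawrup*); -ov when the stem ends in a voiced consonant (*mefuv*, *jib*, *zaz*).
Since the final consonant of *eh* is /h/ (voiceless), it takes -e, giving *ehe*.
The final consonant of *awmuz* is /z/, which is voiced, so the suffix is -ov, giving *awmuzov*.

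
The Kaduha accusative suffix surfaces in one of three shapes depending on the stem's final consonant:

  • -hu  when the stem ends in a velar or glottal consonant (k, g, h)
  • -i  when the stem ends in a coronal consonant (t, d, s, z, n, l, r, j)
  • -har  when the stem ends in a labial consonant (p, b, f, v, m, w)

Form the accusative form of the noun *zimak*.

*zimak* — final consonant /k/ (velar/glottal) → -hu → *zimakhu*.

zimakhu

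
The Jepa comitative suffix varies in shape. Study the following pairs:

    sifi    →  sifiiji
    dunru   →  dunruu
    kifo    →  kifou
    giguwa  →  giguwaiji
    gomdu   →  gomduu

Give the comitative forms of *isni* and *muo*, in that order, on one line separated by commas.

isniiji, muou

The alternation tracks the last vowel of the stem — -u when the last vowel of the stem is a rounded vowel (*dunru*, *kifo*, *gomdu*); -iji when the last vowel of the stem is an unrounded vowel (*sifi*, *giguwa*).
The last vowel of *isni* is /i/, which is an unrounded vowel, so the suffix is -iji, giving *isniiji*.
Since the last vowel of *muo* is /o/ (a rounded vowel), it takes -u, giving *muou*.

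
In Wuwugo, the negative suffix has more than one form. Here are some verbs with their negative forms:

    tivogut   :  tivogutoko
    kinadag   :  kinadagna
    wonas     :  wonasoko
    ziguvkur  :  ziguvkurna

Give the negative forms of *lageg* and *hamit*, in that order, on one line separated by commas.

lagegna, hamitoko

The suffix is conditioned by the final consonant: -oko when the stem ends in a voiceless consonant (*tivogut*, *wonas*); -na when the stem ends in a voiced consonant (*kinadag*, *ziguvkur*).
*lageg* — final consonant /g/ (voiced) → -na → *lagegna*.
Since the final consonant of *hamit* is /t/ (voiceless), it takes -oko, giving *hamitoko*.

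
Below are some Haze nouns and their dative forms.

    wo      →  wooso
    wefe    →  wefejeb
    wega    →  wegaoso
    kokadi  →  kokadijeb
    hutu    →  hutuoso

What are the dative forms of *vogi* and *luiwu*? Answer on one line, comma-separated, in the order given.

vogijeb, luiwuoso

Looking at the last vowel of each stem: -jeb when the last vowel of the stem is a front vowel (*wefe*, *kokadi*); -oso when the last vowel of the stem is a back vowel (*wo*, *wega*, *hutu*).
*vogi* — last vowel /i/ (a front vowel) → -jeb → *vogijeb*.
Since the last vowel of *luiwu* is /u/ (a back vowel), it takes -oso, giving *luiwuoso*.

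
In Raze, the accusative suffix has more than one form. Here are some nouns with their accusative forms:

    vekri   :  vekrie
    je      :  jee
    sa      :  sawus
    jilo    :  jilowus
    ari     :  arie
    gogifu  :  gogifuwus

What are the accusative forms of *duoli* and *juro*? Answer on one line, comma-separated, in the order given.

duolie, jurowus

The alternation tracks the last vowel of the stem — -e when the last vowel of the stem is a front vowel (*vekri*, *je*, *ari*); -wus when the last vowel of the stem is a back vowel (*sa*, *jilo*, *gogifu*).
*duoli* — last vowel /i/ (a front vowel) → -e → *duolie*.
Since the last vowel of *juro* is /o/ (a back vowel), it takes -wus, giving *jurowus*.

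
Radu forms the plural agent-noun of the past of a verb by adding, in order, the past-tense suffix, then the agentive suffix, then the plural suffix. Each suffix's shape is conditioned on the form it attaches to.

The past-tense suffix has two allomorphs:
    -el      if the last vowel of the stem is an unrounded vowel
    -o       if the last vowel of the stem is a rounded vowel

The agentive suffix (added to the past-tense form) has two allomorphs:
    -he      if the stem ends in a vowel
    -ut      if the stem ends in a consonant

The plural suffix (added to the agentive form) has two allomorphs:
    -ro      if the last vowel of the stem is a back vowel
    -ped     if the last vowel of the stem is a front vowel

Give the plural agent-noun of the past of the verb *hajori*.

hajorielutro

Since the last vowel of *hajori* is /i/ (an unrounded vowel), it takes -el, giving *hajoriel*.
The final sound of the past-tense form *hajoriel* is /l/, which is a consonant, so the agentive suffix is -ut, giving *hajorielut*.
The last vowel of the agentive form *hajorielut* is /u/, which is a back vowel, so the plural suffix is -ro, giving *hajorielutro*.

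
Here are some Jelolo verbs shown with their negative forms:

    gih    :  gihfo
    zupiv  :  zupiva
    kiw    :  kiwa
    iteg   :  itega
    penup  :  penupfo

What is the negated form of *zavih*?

Looking at the final consonant of each stem: -fo when the stem ends in a voiceless consonant (*gih*, *penup*); -a when the stem ends in a voiced consonant (*zupiv*, *kiw*, *iteg*).
Since the final consonant of *zavih* is /h/ (voiceless), it takes -fo, giving *zavihfo*.

zavihfo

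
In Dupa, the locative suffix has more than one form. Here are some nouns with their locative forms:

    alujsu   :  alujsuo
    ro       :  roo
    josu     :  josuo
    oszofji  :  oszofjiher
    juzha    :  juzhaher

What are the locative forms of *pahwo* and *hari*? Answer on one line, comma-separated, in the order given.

pahwoo, hariher

Looking at the last vowel of each stem: -o when the last vowel of the stem is a rounded vowel (*alujsu*, *ro*, *josu*); -her when the last vowel of the stem is an unrounded vowel (*oszofji*, *juzha*).
*pahwo* — last vowel /o/ (a rounded vowel) → -o → *pahwoo*.
Since the last vowel of *hari* is /i/ (an unrounded vowel), it takes -her, giving *hariher*.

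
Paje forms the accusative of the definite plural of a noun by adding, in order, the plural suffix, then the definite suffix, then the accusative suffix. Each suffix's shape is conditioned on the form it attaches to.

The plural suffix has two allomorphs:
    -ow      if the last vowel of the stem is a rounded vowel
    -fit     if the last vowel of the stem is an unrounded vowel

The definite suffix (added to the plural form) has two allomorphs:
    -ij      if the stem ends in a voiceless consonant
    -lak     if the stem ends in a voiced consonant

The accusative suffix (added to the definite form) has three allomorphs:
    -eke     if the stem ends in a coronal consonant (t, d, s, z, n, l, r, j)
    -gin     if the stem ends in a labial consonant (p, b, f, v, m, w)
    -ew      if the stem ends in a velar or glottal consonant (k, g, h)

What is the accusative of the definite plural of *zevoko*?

The last vowel of *zevoko* is /o/, which is a rounded vowel, so the plural suffix is -ow, giving *zevokoow*.
Since the final consonant of the plural form *zevokoow* is /w/ (voiced), it takes -lak, giving *zevokoowlak*.
The definite form *zevokoowlak*: final consonant = /k/, velar/glottal → -ew → *zevokoowlakew*.

zevokoowlakew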